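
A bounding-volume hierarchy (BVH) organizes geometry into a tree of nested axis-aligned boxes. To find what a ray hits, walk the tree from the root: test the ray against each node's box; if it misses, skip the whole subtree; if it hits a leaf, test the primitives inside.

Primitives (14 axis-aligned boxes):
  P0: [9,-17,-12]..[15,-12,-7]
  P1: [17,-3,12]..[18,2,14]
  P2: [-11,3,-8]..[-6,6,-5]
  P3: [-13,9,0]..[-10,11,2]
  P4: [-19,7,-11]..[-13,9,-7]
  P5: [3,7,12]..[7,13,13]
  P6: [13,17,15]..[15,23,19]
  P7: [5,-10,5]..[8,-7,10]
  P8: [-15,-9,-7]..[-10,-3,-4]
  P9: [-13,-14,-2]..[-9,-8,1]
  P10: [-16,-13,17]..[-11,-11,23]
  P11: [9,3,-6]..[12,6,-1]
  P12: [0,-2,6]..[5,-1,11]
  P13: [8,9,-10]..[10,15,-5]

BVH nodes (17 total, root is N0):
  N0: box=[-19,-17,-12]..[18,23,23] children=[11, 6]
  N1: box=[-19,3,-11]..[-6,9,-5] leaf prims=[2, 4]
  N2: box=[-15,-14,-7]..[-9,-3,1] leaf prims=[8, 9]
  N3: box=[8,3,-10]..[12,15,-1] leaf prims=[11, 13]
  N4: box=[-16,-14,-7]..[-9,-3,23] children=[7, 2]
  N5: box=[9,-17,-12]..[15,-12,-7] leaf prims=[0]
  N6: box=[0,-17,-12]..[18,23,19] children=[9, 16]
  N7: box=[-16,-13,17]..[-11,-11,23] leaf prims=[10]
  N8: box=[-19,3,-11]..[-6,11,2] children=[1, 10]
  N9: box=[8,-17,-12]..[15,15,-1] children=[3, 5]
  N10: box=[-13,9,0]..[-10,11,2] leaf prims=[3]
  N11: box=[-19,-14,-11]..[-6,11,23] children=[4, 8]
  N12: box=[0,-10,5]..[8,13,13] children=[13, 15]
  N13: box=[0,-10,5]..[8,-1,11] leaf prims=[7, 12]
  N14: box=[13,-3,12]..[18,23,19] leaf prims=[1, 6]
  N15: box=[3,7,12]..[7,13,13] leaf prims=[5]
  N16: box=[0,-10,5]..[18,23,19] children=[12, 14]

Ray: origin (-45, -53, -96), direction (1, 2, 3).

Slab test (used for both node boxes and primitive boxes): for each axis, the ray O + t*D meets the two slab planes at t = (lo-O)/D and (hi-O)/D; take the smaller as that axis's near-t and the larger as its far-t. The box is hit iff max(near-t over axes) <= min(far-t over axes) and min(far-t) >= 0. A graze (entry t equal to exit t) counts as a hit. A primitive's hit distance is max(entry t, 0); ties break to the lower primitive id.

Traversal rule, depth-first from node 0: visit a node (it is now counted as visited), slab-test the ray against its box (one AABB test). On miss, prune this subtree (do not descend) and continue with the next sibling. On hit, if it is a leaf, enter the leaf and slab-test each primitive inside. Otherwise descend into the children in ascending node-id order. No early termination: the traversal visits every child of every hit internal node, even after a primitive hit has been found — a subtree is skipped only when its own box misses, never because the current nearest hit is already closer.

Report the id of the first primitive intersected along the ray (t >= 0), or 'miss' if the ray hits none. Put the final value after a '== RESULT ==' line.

Traverse from the root:
N0 x:[26,63] y:[18,38] z:[28,119/3] -> hit [28,38], descend [6, 11]
  N6 x:[45,63] y:[18,38] z:[28,115/3] -> miss, prune
  N11 x:[26,39] y:[39/2,32] z:[85/3,119/3] -> hit [85/3,32], descend [4, 8]
    N4 x:[29,36] y:[39/2,25] z:[89/3,119/3] -> miss, prune
    N8 x:[26,39] y:[28,32] z:[85/3,98/3] -> hit [85/3,32], descend [1, 10]
      N1 x:[26,39] y:[28,31] z:[85/3,91/3] -> hit [85/3,91/3] leaf, test {P2(miss), P4(miss)}
      N10 x:[32,35] y:[31,32] z:[32,98/3] -> hit [32,32] leaf, test {P3@t=32}

7 AABB tests over nodes [0, 6, 11, 4, 8, 1, 10]; 2 leaves entered; closest P3.

== RESULT ==
3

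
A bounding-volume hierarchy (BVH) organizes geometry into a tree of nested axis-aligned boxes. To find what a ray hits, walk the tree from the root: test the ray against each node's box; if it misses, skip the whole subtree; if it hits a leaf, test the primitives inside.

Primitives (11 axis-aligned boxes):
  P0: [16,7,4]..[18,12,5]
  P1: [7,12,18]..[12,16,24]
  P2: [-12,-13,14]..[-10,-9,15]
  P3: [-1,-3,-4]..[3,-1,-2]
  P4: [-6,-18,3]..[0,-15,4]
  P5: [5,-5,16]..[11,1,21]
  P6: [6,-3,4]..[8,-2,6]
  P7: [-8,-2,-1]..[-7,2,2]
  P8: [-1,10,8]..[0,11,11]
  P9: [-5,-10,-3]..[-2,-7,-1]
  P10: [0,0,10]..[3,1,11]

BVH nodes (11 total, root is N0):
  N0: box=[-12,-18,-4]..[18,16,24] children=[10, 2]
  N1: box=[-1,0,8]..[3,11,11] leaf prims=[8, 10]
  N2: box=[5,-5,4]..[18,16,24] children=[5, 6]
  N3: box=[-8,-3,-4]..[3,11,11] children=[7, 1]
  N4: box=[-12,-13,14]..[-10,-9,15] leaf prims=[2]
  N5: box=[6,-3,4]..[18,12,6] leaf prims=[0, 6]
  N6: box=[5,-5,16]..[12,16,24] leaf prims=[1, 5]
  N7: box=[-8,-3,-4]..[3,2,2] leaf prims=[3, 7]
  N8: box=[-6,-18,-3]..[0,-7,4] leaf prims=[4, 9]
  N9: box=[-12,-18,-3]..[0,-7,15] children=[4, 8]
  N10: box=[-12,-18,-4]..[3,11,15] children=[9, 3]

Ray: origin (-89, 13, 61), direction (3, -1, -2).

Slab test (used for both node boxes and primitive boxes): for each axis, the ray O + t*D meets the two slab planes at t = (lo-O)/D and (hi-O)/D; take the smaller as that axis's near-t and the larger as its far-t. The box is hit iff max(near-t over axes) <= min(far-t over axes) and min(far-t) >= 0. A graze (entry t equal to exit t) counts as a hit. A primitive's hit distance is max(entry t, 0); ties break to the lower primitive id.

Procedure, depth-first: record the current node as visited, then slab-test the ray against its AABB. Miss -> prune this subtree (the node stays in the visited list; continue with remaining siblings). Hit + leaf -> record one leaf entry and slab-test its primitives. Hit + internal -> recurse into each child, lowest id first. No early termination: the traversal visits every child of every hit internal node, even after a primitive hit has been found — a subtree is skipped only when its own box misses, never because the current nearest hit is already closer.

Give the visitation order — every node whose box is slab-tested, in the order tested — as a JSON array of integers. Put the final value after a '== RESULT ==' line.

Traverse from the root:
N0 x:[77/3,107/3] y:[-3,31] z:[37/2,65/2] -> hit [77/3,31], descend [2, 10]
  N2 x:[94/3,107/3] y:[-3,18] z:[37/2,57/2] -> miss, prune
  N10 x:[77/3,92/3] y:[2,31] z:[23,65/2] -> hit [77/3,92/3], descend [3, 9]
    N3 x:[27,92/3] y:[2,16] z:[25,65/2] -> miss, prune
    N9 x:[77/3,89/3] y:[20,31] z:[23,32] -> hit [77/3,89/3], descend [4, 8]
      N4 x:[77/3,79/3] y:[22,26] z:[23,47/2] -> miss, prune
      N8 x:[83/3,89/3] y:[20,31] z:[57/2,32] -> hit [57/2,89/3] leaf, test {P4@t=57/2, P9(miss)}

order=[0, 2, 10, 3, 9, 4, 8]  |boxes|=7  |leaves|=1  hit=P4

== RESULT ==
[0, 2, 10, 3, 9, 4, 8]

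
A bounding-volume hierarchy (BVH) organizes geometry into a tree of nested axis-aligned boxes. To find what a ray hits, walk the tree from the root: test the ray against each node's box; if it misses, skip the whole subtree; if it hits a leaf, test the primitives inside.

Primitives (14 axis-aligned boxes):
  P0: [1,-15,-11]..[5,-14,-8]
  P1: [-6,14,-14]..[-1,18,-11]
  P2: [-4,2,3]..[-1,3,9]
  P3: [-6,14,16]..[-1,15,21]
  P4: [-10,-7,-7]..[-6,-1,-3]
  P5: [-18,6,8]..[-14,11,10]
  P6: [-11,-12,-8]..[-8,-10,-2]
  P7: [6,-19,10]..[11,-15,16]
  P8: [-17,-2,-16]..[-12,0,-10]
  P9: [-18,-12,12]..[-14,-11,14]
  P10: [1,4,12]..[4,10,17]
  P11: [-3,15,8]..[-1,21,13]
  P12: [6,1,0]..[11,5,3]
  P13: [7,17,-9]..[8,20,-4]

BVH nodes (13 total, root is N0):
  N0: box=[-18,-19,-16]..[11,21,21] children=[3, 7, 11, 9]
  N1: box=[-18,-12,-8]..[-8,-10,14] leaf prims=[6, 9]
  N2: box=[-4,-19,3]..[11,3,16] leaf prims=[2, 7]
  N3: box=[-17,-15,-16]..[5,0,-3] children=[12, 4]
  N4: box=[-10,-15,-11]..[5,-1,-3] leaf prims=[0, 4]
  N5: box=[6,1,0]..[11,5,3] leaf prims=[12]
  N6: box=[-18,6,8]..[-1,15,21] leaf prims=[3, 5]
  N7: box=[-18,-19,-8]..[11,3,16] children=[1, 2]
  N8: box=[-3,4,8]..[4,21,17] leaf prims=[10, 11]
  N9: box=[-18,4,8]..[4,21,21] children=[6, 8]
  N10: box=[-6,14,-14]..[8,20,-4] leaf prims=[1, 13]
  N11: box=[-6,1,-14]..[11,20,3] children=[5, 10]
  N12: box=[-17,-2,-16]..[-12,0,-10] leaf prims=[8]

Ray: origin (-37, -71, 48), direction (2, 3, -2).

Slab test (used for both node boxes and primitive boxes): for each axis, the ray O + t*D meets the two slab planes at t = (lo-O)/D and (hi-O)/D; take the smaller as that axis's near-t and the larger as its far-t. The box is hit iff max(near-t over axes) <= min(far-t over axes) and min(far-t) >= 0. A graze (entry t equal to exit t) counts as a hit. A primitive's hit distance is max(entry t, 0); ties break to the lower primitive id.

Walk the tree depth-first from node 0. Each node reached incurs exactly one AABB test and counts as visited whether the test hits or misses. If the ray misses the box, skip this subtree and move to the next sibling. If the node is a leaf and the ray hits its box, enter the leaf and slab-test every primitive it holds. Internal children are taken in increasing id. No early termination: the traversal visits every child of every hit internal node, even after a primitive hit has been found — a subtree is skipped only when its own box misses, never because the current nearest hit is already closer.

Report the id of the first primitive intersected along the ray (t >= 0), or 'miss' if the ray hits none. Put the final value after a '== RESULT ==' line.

Walk:
N0 x:[19/2,24] y:[52/3,92/3] z:[27/2,32] -> hit [52/3,24], descend [3, 7, 9, 11]
  N3 x:[10,21] y:[56/3,71/3] z:[51/2,32] -> miss, prune
  N7 x:[19/2,24] y:[52/3,74/3] z:[16,28] -> hit [52/3,24], descend [1, 2]
    N1 x:[19/2,29/2] y:[59/3,61/3] z:[17,28] -> miss, prune
    N2 x:[33/2,24] y:[52/3,74/3] z:[16,45/2] -> hit [52/3,45/2] leaf, test {P2(miss), P7(miss)}
  N9 x:[19/2,41/2] y:[25,92/3] z:[27/2,20] -> miss, prune
  N11 x:[31/2,24] y:[24,91/3] z:[45/2,31] -> hit [24,24], descend [5, 10]
    N5 x:[43/2,24] y:[24,76/3] z:[45/2,24] -> hit [24,24] leaf, test {P12@t=24}
    N10 x:[31/2,45/2] y:[85/3,91/3] z:[26,31] -> miss, prune

9 AABB tests over nodes [0, 3, 7, 1, 2, 9, 11, 5, 10]; 2 leaves entered; closest P12.

== RESULT ==
12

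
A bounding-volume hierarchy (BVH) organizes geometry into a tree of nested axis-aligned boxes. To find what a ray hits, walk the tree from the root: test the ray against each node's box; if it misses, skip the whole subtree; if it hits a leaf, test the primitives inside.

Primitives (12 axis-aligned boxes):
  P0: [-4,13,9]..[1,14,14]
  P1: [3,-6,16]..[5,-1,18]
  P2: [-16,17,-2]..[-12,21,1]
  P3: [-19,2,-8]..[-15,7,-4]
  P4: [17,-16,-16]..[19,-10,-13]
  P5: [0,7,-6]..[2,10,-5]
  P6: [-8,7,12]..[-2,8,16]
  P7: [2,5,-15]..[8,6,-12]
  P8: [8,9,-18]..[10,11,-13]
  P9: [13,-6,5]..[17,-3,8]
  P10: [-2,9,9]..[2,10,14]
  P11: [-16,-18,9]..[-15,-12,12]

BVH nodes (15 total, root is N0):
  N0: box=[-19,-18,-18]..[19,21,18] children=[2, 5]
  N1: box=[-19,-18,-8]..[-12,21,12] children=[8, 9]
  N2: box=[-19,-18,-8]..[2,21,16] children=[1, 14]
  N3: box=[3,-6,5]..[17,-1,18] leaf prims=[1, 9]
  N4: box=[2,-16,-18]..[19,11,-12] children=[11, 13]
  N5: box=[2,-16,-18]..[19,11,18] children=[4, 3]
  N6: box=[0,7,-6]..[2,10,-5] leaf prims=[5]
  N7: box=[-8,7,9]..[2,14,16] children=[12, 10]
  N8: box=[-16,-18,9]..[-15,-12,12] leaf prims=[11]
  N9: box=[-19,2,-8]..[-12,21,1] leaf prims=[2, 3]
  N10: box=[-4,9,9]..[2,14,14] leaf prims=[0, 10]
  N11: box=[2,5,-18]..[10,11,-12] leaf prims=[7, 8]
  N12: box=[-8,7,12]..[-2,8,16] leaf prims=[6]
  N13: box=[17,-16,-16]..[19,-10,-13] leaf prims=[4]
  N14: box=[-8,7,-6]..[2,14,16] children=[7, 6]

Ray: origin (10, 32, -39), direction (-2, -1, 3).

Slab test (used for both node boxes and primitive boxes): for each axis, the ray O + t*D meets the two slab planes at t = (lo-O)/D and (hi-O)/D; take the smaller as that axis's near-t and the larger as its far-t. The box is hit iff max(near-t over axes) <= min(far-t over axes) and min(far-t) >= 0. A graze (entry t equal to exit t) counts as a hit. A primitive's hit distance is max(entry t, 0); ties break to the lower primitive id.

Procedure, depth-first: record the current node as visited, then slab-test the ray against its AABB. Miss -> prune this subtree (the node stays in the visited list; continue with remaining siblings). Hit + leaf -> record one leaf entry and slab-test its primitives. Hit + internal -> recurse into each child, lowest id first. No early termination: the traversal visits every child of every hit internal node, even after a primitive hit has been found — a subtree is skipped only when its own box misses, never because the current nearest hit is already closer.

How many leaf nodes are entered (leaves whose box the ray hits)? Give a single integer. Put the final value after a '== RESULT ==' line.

Walk:
N0 x:[-9/2,29/2] y:[11,50] z:[7,19] -> hit [11,29/2], descend [2, 5]
  N2 x:[4,29/2] y:[11,50] z:[31/3,55/3] -> hit [11,29/2], descend [1, 14]
    N1 x:[11,29/2] y:[11,50] z:[31/3,17] -> hit [11,29/2], descend [8, 9]
      N8 x:[25/2,13] y:[44,50] z:[16,17] -> miss, prune
      N9 x:[11,29/2] y:[11,30] z:[31/3,40/3] -> hit [11,40/3] leaf, test {P2@t=37/3, P3(miss)}
    N14 x:[4,9] y:[18,25] z:[11,55/3] -> miss, prune
  N5 x:[-9/2,4] y:[21,48] z:[7,19] -> miss, prune

order=[0, 2, 1, 8, 9, 14, 5]  |boxes|=7  |leaves|=1  hit=P2

== RESULT ==
1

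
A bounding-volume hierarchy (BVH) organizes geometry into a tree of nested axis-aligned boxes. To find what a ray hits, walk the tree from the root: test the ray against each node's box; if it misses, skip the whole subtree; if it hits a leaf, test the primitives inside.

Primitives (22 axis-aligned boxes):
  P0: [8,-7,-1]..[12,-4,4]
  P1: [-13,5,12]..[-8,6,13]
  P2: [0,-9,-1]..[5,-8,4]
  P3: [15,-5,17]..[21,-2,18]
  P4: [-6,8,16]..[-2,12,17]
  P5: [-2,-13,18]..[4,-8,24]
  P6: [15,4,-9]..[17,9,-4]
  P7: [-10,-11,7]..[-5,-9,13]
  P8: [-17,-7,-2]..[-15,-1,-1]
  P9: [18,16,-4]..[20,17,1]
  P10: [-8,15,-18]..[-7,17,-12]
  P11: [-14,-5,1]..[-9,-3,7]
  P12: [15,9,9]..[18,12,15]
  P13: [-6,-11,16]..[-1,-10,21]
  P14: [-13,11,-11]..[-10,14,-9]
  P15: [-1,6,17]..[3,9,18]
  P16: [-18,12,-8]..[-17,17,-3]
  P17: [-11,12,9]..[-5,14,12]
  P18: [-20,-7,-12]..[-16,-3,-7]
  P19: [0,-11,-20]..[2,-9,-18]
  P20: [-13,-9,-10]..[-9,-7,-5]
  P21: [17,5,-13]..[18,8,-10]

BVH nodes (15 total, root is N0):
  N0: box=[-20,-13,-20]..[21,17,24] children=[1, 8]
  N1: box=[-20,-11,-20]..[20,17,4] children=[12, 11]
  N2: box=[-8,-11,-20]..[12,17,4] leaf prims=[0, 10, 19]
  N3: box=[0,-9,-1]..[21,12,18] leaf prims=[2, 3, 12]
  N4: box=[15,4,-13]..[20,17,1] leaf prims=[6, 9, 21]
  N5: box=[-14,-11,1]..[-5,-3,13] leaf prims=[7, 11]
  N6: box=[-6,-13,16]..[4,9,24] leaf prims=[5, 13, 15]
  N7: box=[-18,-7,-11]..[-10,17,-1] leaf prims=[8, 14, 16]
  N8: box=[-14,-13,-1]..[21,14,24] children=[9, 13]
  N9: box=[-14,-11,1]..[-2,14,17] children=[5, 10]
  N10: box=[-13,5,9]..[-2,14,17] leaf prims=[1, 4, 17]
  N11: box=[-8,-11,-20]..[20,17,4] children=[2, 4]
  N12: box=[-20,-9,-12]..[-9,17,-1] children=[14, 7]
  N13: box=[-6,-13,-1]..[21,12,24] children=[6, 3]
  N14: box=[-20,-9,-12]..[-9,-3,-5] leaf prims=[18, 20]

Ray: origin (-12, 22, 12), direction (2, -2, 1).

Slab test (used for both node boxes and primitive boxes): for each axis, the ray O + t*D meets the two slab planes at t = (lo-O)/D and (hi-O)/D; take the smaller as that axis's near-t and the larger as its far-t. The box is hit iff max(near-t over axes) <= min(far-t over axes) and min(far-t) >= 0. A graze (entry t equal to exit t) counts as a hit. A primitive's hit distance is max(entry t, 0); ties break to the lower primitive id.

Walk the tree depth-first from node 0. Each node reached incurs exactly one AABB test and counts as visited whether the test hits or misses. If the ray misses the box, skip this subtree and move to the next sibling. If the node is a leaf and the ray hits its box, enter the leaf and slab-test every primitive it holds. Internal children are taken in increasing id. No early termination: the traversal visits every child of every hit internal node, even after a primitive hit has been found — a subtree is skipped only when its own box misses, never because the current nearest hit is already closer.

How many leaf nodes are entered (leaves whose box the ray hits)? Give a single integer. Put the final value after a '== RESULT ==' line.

Trace the traversal:
N0 x:[-4,33/2] y:[5/2,35/2] z:[-32,12] -> hit [5/2,12], descend [1, 8]
  N1 x:[-4,16] y:[5/2,33/2] z:[-32,-8] -> miss, prune
  N8 x:[-1,33/2] y:[4,35/2] z:[-13,12] -> hit [4,12], descend [9, 13]
    N9 x:[-1,5] y:[4,33/2] z:[-11,5] -> hit [4,5], descend [5, 10]
      N5 x:[-1,7/2] y:[25/2,33/2] z:[-11,1] -> miss, prune
      N10 x:[-1/2,5] y:[4,17/2] z:[-3,5] -> hit [4,5] leaf, test {P1(miss), P4@t=5, P17(miss)}
    N13 x:[3,33/2] y:[5,35/2] z:[-13,12] -> hit [5,12], descend [3, 6]
      N3 x:[6,33/2] y:[5,31/2] z:[-13,6] -> hit [6,6] leaf, test {P2(miss), P3(miss), P12(miss)}
      N6 x:[3,8] y:[13/2,35/2] z:[4,12] -> hit [13/2,8] leaf, test {P5(miss), P13(miss), P15(miss)}

9 AABB tests over nodes [0, 1, 8, 9, 5, 10, 13, 3, 6]; 3 leaves entered; closest P4.

== RESULT ==
3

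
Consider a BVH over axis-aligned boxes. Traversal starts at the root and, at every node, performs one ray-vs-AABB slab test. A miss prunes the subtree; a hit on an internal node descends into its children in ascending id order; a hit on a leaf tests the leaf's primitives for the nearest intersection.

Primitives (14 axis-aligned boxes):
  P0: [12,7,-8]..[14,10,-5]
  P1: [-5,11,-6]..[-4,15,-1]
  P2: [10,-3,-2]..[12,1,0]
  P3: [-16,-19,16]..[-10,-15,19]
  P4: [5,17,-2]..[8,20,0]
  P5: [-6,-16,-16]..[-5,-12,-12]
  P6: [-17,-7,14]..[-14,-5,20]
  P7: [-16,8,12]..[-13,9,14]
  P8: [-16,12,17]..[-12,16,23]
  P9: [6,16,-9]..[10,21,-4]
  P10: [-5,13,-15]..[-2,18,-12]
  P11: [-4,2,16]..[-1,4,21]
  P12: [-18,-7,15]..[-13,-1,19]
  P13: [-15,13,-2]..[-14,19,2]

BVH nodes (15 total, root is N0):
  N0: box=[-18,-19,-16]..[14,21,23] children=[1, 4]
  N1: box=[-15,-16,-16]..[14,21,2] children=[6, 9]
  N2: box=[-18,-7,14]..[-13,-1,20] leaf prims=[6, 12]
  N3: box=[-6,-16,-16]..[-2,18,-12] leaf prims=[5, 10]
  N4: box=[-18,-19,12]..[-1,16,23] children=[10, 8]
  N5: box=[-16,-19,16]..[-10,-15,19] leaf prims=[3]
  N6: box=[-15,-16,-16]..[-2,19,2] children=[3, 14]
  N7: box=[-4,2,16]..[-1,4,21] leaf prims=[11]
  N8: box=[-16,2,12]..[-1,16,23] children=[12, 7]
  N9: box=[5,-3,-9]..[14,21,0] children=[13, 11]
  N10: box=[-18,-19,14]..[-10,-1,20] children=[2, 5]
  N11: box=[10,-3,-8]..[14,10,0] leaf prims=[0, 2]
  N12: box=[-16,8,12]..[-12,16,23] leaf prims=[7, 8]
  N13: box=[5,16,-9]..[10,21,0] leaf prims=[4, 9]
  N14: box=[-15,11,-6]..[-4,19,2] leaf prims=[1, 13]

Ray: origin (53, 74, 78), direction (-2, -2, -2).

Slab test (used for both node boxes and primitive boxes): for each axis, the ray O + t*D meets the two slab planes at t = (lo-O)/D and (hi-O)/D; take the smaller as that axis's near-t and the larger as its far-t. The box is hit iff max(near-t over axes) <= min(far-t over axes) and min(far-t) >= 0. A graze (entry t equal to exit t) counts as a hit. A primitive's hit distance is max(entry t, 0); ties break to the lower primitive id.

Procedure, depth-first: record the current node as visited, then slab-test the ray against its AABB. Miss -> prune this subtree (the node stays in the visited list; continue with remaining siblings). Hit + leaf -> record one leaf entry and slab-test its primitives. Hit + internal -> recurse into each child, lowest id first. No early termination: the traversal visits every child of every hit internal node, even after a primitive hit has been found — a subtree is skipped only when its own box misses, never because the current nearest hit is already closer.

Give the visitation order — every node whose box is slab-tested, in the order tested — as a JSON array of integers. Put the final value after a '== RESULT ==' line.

Trace the traversal:
N0 x:[39/2,71/2] y:[53/2,93/2] z:[55/2,47] -> hit [55/2,71/2], descend [1, 4]
  N1 x:[39/2,34] y:[53/2,45] z:[38,47] -> miss, prune
  N4 x:[27,71/2] y:[29,93/2] z:[55/2,33] -> hit [29,33], descend [8, 10]
    N8 x:[27,69/2] y:[29,36] z:[55/2,33] -> hit [29,33], descend [7, 12]
      N7 x:[27,57/2] y:[35,36] z:[57/2,31] -> miss, prune
      N12 x:[65/2,69/2] y:[29,33] z:[55/2,33] -> hit [65/2,33] leaf, test {P7@t=33, P8(miss)}
    N10 x:[63/2,71/2] y:[75/2,93/2] z:[29,32] -> miss, prune

Visited [0, 1, 4, 8, 7, 12, 10]. Tests: 7 box, 1 leaf. Nearest: P7.

== RESULT ==
[0, 1, 4, 8, 7, 12, 10]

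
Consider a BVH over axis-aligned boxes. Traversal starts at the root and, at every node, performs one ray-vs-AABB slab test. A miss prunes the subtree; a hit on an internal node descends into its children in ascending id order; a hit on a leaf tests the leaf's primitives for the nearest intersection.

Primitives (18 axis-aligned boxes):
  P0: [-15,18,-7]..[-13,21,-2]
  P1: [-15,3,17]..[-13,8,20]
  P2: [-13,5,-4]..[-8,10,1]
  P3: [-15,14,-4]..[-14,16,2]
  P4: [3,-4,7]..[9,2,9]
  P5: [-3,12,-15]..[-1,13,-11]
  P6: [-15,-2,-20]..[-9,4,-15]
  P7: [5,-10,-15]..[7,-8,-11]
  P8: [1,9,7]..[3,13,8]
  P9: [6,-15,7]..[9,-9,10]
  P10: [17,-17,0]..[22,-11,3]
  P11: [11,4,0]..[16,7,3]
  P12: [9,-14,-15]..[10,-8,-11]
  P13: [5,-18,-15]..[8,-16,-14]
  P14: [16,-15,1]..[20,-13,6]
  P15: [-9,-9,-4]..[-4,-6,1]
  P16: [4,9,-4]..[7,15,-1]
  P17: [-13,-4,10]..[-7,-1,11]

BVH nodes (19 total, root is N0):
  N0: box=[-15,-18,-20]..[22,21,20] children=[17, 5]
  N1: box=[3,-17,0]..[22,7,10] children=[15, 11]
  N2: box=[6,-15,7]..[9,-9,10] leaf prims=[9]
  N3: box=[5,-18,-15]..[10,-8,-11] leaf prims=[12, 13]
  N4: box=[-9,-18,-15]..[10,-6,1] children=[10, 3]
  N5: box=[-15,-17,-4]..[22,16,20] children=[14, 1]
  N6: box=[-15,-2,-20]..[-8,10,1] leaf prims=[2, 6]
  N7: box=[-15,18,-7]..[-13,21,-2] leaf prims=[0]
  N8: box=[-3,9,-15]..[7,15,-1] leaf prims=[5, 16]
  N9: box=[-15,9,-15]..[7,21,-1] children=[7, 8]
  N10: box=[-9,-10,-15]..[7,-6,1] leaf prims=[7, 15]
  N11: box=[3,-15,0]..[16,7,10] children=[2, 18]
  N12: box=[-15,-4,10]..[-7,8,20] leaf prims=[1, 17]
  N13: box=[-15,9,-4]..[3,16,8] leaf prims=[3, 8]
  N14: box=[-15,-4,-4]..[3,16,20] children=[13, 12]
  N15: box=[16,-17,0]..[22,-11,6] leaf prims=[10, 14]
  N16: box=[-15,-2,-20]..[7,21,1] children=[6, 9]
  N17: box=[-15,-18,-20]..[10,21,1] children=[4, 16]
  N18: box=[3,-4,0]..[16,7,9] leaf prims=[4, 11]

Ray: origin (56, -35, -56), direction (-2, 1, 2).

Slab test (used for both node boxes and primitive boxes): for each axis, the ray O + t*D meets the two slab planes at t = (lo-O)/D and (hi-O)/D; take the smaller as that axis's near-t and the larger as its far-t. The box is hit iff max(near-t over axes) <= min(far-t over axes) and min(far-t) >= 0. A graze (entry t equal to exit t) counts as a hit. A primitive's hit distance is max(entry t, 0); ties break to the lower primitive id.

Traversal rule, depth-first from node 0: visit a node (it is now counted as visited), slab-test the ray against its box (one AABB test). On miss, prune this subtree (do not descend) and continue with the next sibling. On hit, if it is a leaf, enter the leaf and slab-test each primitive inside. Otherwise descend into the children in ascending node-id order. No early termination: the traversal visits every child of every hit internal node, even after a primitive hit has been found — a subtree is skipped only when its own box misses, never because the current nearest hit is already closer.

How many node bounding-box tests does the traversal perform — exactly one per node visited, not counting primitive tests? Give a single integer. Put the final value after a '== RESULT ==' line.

Walk:
N0 x:[17,71/2] y:[17,56] z:[18,38] -> hit [18,71/2], descend [5, 17]
  N5 x:[17,71/2] y:[18,51] z:[26,38] -> hit [26,71/2], descend [1, 14]
    N1 x:[17,53/2] y:[18,42] z:[28,33] -> miss, prune
    N14 x:[53/2,71/2] y:[31,51] z:[26,38] -> hit [31,71/2], descend [12, 13]
      N12 x:[63/2,71/2] y:[31,43] z:[33,38] -> hit [33,71/2] leaf, test {P1(miss), P17@t=33}
      N13 x:[53/2,71/2] y:[44,51] z:[26,32] -> miss, prune
  N17 x:[23,71/2] y:[17,56] z:[18,57/2] -> hit [23,57/2], descend [4, 16]
    N4 x:[23,65/2] y:[17,29] z:[41/2,57/2] -> hit [23,57/2], descend [3, 10]
      N3 x:[23,51/2] y:[17,27] z:[41/2,45/2] -> miss, prune
      N10 x:[49/2,65/2] y:[25,29] z:[41/2,57/2] -> hit [25,57/2] leaf, test {P7(miss), P15(miss)}
    N16 x:[49/2,71/2] y:[33,56] z:[18,57/2] -> miss, prune

Visited [0, 5, 1, 14, 12, 13, 17, 4, 3, 10, 16]. Tests: 11 box, 2 leaf. Nearest: P17.

== RESULT ==
11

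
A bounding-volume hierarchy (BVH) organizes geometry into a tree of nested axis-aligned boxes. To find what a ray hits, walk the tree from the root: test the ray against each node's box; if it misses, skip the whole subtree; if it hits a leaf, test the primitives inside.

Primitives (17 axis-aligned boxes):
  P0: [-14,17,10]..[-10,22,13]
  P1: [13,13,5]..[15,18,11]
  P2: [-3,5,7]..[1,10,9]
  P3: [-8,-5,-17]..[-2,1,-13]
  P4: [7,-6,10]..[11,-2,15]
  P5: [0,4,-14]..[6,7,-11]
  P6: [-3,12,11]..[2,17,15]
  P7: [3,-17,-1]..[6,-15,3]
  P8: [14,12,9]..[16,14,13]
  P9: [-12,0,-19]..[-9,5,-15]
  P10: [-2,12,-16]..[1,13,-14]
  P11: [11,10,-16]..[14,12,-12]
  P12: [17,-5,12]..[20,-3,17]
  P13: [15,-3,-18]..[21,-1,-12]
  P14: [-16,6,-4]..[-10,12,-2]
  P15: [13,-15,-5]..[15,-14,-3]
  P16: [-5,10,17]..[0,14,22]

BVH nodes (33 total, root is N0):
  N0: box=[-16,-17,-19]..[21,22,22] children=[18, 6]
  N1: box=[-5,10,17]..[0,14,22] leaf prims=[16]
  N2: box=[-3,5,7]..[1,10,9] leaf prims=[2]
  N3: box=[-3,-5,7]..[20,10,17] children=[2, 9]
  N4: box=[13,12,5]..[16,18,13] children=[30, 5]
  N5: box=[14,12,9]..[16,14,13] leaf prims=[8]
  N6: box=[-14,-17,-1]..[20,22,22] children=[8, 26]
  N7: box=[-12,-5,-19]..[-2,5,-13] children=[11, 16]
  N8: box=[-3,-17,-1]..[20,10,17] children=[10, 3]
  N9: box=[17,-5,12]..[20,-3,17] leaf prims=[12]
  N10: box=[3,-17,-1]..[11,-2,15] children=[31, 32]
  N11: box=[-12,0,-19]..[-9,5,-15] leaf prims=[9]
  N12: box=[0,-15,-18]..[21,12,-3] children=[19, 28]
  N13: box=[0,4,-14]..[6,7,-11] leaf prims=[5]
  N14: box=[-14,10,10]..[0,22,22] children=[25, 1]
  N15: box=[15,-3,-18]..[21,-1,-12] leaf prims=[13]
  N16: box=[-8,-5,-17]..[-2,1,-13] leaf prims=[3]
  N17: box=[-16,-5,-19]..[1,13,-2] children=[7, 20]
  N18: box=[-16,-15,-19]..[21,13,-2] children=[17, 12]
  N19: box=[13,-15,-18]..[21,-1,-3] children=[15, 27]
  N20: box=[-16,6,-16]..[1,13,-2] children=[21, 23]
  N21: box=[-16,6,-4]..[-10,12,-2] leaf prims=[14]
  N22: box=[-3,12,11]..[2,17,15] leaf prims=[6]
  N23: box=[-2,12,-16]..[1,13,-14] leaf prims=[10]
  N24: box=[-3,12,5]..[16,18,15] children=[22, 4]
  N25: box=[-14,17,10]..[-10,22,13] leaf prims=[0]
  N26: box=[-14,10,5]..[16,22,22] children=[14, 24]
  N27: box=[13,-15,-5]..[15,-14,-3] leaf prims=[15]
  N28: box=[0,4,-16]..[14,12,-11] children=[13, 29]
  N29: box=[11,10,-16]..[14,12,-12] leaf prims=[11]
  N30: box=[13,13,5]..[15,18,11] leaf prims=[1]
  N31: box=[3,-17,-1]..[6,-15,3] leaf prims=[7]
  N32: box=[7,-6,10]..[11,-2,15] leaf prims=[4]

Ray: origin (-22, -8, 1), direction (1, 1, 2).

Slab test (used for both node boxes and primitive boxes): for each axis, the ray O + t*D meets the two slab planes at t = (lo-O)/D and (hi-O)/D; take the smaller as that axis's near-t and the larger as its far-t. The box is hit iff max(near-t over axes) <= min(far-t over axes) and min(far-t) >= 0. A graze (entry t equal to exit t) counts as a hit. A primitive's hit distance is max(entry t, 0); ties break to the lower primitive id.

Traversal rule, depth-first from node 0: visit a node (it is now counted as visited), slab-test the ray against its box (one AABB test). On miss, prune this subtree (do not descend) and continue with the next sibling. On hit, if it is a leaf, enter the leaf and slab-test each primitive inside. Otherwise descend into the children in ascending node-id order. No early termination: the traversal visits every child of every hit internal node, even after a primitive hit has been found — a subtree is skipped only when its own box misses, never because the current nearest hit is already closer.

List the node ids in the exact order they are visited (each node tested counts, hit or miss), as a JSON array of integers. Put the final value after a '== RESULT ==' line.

Walk:
N0 x:[6,43] y:[-9,30] z:[-10,21/2] -> hit [6,21/2], descend [6, 18]
  N6 x:[8,42] y:[-9,30] z:[-1,21/2] -> hit [8,21/2], descend [8, 26]
    N8 x:[19,42] y:[-9,18] z:[-1,8] -> miss, prune
    N26 x:[8,38] y:[18,30] z:[2,21/2] -> miss, prune
  N18 x:[6,43] y:[-7,21] z:[-10,-3/2] -> miss, prune

order=[0, 6, 8, 26, 18]  |boxes|=5  |leaves|=0  hit=miss

== RESULT ==
[0, 6, 8, 26, 18]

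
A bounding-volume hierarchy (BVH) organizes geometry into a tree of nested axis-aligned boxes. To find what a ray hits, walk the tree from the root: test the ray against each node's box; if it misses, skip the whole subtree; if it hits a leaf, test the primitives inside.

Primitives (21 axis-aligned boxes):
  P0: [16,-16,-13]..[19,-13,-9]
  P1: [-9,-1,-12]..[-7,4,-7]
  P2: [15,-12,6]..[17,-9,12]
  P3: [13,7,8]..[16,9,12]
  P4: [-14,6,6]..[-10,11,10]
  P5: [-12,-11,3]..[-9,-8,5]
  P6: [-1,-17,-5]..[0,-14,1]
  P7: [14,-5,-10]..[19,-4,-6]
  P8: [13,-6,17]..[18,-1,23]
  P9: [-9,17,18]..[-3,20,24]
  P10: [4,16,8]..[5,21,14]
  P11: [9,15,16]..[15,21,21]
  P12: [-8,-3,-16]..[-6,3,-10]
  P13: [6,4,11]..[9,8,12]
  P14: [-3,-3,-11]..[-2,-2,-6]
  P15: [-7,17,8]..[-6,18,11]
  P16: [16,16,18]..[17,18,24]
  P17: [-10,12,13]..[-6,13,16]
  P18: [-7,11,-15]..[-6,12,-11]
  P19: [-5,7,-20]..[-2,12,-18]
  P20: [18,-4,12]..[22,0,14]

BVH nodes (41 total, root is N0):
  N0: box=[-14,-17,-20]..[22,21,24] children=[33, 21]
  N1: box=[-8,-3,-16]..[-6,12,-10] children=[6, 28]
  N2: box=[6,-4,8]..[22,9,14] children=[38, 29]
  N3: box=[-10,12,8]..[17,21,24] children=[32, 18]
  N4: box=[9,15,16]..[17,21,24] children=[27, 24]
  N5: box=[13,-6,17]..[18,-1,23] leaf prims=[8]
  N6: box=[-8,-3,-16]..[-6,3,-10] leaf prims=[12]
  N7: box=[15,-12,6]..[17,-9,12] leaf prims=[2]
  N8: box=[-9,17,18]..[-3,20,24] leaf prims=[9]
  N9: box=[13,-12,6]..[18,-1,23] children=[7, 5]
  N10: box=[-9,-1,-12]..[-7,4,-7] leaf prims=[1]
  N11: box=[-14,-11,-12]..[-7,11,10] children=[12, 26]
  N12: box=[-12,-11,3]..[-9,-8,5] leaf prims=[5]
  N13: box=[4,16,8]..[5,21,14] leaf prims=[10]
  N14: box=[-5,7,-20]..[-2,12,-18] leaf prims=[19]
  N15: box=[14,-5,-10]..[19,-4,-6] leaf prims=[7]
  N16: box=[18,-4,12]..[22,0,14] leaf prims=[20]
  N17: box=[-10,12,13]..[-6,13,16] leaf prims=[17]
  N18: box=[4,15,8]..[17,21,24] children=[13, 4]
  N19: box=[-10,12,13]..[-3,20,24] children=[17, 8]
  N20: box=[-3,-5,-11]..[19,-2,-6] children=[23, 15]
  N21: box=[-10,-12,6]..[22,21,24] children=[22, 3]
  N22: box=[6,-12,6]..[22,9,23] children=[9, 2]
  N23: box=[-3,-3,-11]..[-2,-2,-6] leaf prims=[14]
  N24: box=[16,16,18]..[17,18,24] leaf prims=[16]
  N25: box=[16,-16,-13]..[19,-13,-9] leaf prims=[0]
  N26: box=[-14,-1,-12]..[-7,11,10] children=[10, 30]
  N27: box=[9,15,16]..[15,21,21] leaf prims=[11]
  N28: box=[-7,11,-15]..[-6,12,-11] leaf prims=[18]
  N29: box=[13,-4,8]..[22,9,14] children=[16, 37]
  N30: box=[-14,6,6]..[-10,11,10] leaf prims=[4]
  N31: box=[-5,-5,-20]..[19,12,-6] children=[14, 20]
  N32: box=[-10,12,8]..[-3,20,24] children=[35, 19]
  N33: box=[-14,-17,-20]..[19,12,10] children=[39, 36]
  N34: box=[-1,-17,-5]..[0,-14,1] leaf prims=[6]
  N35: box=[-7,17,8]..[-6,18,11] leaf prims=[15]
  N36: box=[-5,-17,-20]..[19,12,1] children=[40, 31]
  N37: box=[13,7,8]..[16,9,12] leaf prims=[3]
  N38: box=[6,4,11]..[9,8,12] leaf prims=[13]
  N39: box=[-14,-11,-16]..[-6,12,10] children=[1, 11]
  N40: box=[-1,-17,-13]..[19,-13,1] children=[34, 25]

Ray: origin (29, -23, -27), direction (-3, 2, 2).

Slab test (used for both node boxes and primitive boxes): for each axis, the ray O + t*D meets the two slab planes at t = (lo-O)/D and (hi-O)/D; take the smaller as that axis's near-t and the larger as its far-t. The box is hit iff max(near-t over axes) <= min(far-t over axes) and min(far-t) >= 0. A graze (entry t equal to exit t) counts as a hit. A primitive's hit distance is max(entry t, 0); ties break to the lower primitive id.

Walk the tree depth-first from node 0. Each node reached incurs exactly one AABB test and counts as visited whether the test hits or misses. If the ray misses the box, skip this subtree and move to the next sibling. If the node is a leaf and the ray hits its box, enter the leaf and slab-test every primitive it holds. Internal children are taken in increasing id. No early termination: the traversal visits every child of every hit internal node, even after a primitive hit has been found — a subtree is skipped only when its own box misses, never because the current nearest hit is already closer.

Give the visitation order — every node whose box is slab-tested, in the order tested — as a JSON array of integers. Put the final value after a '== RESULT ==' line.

Trace the traversal:
N0 x:[7/3,43/3] y:[3,22] z:[7/2,51/2] -> hit [7/2,43/3], descend [21, 33]
  N21 x:[7/3,13] y:[11/2,22] z:[33/2,51/2] -> miss, prune
  N33 x:[10/3,43/3] y:[3,35/2] z:[7/2,37/2] -> hit [7/2,43/3], descend [36, 39]
    N36 x:[10/3,34/3] y:[3,35/2] z:[7/2,14] -> hit [7/2,34/3], descend [31, 40]
      N31 x:[10/3,34/3] y:[9,35/2] z:[7/2,21/2] -> hit [9,21/2], descend [14, 20]
        N14 x:[31/3,34/3] y:[15,35/2] z:[7/2,9/2] -> miss, prune
        N20 x:[10/3,32/3] y:[9,21/2] z:[8,21/2] -> hit [9,21/2], descend [15, 23]
          N15 x:[10/3,5] y:[9,19/2] z:[17/2,21/2] -> miss, prune
          N23 x:[31/3,32/3] y:[10,21/2] z:[8,21/2] -> hit [31/3,21/2] leaf, test {P14@t=31/3}
      N40 x:[10/3,10] y:[3,5] z:[7,14] -> miss, prune
    N39 x:[35/3,43/3] y:[6,35/2] z:[11/2,37/2] -> hit [35/3,43/3], descend [1, 11]
      N1 x:[35/3,37/3] y:[10,35/2] z:[11/2,17/2] -> miss, prune
      N11 x:[12,43/3] y:[6,17] z:[15/2,37/2] -> hit [12,43/3], descend [12, 26]
        N12 x:[38/3,41/3] y:[6,15/2] z:[15,16] -> miss, prune
        N26 x:[12,43/3] y:[11,17] z:[15/2,37/2] -> hit [12,43/3], descend [10, 30]
          N10 x:[12,38/3] y:[11,27/2] z:[15/2,10] -> miss, prune
          N30 x:[13,43/3] y:[29/2,17] z:[33/2,37/2] -> miss, prune

Visited [0, 21, 33, 36, 31, 14, 20, 15, 23, 40, 39, 1, 11, 12, 26, 10, 30]. Tests: 17 box, 1 leaf. Nearest: P14.

== RESULT ==
[0, 21, 33, 36, 31, 14, 20, 15, 23, 40, 39, 1, 11, 12, 26, 10, 30]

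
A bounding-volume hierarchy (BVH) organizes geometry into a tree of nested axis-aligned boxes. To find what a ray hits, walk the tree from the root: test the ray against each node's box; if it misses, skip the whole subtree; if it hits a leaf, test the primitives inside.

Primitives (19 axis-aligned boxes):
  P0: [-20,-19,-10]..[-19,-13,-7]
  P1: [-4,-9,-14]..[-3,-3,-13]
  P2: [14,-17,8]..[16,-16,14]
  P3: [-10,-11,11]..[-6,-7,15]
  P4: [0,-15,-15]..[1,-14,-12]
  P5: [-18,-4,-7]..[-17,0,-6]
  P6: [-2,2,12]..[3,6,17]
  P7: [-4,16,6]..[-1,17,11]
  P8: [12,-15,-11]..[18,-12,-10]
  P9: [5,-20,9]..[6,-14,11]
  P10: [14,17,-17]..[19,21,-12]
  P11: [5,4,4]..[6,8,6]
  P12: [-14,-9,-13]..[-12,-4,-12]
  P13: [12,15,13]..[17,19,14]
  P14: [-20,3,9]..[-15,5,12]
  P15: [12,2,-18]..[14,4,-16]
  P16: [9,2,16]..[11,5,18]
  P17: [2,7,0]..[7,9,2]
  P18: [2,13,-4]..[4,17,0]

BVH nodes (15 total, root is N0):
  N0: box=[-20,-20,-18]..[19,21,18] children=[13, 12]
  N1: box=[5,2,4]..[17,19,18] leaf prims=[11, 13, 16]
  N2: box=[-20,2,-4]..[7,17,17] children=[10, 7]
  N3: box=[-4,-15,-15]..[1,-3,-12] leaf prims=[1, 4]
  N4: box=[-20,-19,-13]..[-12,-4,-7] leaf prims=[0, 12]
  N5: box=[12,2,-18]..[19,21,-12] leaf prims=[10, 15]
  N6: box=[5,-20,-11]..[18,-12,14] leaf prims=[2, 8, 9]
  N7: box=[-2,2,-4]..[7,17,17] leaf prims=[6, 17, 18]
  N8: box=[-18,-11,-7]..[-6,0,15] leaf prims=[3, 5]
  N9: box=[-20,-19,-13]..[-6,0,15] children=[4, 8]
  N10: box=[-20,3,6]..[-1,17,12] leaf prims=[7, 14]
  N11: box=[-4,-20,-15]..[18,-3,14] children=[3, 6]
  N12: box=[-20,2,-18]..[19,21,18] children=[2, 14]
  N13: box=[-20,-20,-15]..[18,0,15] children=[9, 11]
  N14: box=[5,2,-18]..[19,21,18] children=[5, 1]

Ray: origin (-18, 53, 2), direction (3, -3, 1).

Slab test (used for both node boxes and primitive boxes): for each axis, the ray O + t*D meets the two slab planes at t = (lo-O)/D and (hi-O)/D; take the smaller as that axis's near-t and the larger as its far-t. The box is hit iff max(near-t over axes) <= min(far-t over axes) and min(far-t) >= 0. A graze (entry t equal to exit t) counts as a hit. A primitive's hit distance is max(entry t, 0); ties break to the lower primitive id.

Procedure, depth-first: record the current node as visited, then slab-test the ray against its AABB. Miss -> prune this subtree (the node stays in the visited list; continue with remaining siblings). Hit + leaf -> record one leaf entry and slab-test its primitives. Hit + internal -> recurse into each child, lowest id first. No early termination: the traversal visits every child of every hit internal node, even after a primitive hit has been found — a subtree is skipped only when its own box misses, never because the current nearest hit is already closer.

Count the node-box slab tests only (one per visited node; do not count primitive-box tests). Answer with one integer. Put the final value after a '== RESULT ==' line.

Traverse from the root:
N0 x:[-2/3,37/3] y:[32/3,73/3] z:[-20,16] -> hit [32/3,37/3], descend [12, 13]
  N12 x:[-2/3,37/3] y:[32/3,17] z:[-20,16] -> hit [32/3,37/3], descend [2, 14]
    N2 x:[-2/3,25/3] y:[12,17] z:[-6,15] -> miss, prune
    N14 x:[23/3,37/3] y:[32/3,17] z:[-20,16] -> hit [32/3,37/3], descend [1, 5]
      N1 x:[23/3,35/3] y:[34/3,17] z:[2,16] -> hit [34/3,35/3] leaf, test {P11(miss), P13@t=34/3, P16(miss)}
      N5 x:[10,37/3] y:[32/3,17] z:[-20,-14] -> miss, prune
  N13 x:[-2/3,12] y:[53/3,73/3] z:[-17,13] -> miss, prune

Visited [0, 12, 2, 14, 1, 5, 13]. Tests: 7 box, 1 leaf. Nearest: P13.

== RESULT ==
7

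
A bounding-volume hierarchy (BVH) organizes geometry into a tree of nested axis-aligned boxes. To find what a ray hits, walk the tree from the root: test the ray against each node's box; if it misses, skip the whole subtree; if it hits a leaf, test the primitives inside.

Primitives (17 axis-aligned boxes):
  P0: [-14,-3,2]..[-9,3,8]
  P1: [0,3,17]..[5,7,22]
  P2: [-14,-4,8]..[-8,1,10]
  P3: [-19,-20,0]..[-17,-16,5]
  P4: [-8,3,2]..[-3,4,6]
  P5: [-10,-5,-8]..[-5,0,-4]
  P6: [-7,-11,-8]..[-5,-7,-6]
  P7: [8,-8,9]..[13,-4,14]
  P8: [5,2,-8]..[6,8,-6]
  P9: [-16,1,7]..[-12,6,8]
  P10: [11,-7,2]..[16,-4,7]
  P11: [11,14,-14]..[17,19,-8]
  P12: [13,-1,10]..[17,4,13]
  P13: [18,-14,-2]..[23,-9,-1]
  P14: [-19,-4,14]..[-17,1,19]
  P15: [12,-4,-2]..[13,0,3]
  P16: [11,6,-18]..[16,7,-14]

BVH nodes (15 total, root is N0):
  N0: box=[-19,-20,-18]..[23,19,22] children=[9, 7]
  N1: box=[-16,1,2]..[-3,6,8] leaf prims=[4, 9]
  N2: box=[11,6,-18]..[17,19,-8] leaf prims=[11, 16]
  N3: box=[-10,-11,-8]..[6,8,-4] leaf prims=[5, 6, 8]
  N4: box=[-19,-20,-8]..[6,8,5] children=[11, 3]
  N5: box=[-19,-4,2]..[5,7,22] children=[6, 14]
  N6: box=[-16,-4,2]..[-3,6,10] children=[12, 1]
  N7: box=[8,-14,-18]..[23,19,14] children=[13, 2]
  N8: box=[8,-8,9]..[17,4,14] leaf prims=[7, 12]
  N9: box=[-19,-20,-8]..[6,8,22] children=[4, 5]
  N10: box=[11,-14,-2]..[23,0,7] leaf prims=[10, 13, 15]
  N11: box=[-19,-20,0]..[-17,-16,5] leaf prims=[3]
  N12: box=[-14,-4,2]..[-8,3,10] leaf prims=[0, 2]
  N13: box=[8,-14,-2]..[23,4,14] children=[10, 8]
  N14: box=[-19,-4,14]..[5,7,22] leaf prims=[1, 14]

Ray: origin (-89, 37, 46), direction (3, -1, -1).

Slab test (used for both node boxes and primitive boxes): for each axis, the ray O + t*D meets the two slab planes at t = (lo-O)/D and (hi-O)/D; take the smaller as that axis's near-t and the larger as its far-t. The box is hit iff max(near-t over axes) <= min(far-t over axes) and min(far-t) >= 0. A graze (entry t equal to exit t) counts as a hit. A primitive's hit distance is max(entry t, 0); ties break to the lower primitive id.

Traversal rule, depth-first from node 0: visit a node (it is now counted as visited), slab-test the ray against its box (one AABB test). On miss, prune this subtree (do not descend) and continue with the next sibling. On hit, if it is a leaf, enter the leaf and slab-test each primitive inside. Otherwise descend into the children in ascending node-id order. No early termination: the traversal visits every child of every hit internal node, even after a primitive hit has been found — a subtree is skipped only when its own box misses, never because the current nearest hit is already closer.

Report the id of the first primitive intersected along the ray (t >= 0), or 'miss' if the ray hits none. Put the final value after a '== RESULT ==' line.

Traverse from the root:
N0 x:[70/3,112/3] y:[18,57] z:[24,64] -> hit [24,112/3], descend [7, 9]
  N7 x:[97/3,112/3] y:[18,51] z:[32,64] -> hit [97/3,112/3], descend [2, 13]
    N2 x:[100/3,106/3] y:[18,31] z:[54,64] -> miss, prune
    N13 x:[97/3,112/3] y:[33,51] z:[32,48] -> hit [33,112/3], descend [8, 10]
      N8 x:[97/3,106/3] y:[33,45] z:[32,37] -> hit [33,106/3] leaf, test {P7(miss), P12@t=34}
      N10 x:[100/3,112/3] y:[37,51] z:[39,48] -> miss, prune
  N9 x:[70/3,95/3] y:[29,57] z:[24,54] -> hit [29,95/3], descend [4, 5]
    N4 x:[70/3,95/3] y:[29,57] z:[41,54] -> miss, prune
    N5 x:[70/3,94/3] y:[30,41] z:[24,44] -> hit [30,94/3], descend [6, 14]
      N6 x:[73/3,86/3] y:[31,41] z:[36,44] -> miss, prune
      N14 x:[70/3,94/3] y:[30,41] z:[24,32] -> hit [30,94/3] leaf, test {P1(miss), P14(miss)}

11 AABB tests over nodes [0, 7, 2, 13, 8, 10, 9, 4, 5, 6, 14]; 2 leaves entered; closest P12.

== RESULT ==
12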